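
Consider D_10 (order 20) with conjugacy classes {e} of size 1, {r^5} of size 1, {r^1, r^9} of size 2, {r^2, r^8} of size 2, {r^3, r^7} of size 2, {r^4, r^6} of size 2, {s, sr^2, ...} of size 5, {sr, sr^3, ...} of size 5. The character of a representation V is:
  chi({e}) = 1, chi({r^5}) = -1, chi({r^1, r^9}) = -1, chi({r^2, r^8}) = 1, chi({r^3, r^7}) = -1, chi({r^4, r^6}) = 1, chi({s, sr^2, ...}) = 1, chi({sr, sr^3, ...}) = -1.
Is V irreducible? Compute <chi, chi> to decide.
Irreducible: <chi, chi> = 1.

Why: <chi, chi> = (1/|G|) sum_C |C| * |chi(C)|^2 = (1/20)[1*|1|^2 + 1*|-1|^2 + 2*|-1|^2 + 2*|1|^2 + 2*|-1|^2 + 2*|1|^2 + 5*|1|^2 + 5*|-1|^2]
  = (1/20)[(1) + (1) + (2) + (2) + (2) + (2) + (5) + (5)] = 20/20 = 1.
A character is irreducible iff <chi, chi> = 1, so this representation is irreducible.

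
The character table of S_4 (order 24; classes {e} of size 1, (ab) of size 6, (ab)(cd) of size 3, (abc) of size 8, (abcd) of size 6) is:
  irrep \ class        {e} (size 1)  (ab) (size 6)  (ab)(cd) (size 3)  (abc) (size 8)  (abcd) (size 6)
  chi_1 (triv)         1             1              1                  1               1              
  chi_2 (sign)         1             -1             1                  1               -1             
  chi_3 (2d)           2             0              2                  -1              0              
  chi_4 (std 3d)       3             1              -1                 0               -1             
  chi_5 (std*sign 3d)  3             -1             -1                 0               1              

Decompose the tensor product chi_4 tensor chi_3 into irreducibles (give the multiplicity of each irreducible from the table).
chi_4 tensor chi_3 = chi_4 + chi_5 (all other irreducibles have multiplicity 0).

Argument: The character of a tensor product is the pointwise product (chi_4 * chi_3)(C) = chi_4(C) * chi_3(C):
  {e}: (3)*(2), (ab): (1)*(0), (ab)(cd): (-1)*(2), (abc): (0)*(-1), (abcd): (-1)*(0)
so (chi_4 * chi_3) takes values
  {e} -> 6, (ab) -> 0, (ab)(cd) -> -2, (abc) -> 0, (abcd) -> 0.
Now take the inner product of this character with each irreducible chi from the table, <chi_4*chi_3, chi> = (1/24) sum_C |C| (chi_4*chi_3)(C) conj(chi(C)):
  <chi_4*chi_3, chi_1> = (1/24)[1*(6)*conj(1) + 6*(0)*conj(1) + 3*(-2)*conj(1) + 8*(0)*conj(1) + 6*(0)*conj(1)]
      = (1/24)[(6) + (0) + (-6) + (0) + (0)] = 0/24 = 0
  <chi_4*chi_3, chi_2> = (1/24)[1*(6)*conj(1) + 6*(0)*conj(-1) + 3*(-2)*conj(1) + 8*(0)*conj(1) + 6*(0)*conj(-1)]
      = (1/24)[(6) + (0) + (-6) + (0) + (0)] = 0/24 = 0
  <chi_4*chi_3, chi_3> = (1/24)[1*(6)*conj(2) + 6*(0)*conj(0) + 3*(-2)*conj(2) + 8*(0)*conj(-1) + 6*(0)*conj(0)]
      = (1/24)[(12) + (0) + (-12) + (0) + (0)] = 0/24 = 0
  <chi_4*chi_3, chi_4> = (1/24)[1*(6)*conj(3) + 6*(0)*conj(1) + 3*(-2)*conj(-1) + 8*(0)*conj(0) + 6*(0)*conj(-1)]
      = (1/24)[(18) + (0) + (6) + (0) + (0)] = 24/24 = 1
  <chi_4*chi_3, chi_5> = (1/24)[1*(6)*conj(3) + 6*(0)*conj(-1) + 3*(-2)*conj(-1) + 8*(0)*conj(0) + 6*(0)*conj(1)]
      = (1/24)[(18) + (0) + (6) + (0) + (0)] = 24/24 = 1
Hence the multiplicities are chi_4: 1, chi_5: 1. Dimension check: dim(chi_4)*dim(chi_3) = 3*2 = 6 and sum (mult * dim) = 1*3 + 1*3 = 6.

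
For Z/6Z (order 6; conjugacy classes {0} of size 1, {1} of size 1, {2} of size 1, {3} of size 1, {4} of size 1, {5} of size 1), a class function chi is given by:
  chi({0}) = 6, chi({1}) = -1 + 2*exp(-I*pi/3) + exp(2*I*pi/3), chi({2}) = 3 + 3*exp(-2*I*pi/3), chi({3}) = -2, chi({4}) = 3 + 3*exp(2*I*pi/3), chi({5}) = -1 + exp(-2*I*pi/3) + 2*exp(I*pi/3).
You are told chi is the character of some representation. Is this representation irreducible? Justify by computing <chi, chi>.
Not irreducible (reducible): <chi, chi> = 10 > 1.

Why: <chi, chi> = (1/|G|) sum_C |C| * |chi(C)|^2 = (1/6)[1*|6|^2 + 1*|-1 + 2*exp(-I*pi/3) + exp(2*I*pi/3)|^2 + 1*|3 + 3*exp(-2*I*pi/3)|^2 + 1*|-2|^2 + 1*|3 + 3*exp(2*I*pi/3)|^2 + 1*|-1 + exp(-2*I*pi/3) + 2*exp(I*pi/3)|^2]
  = (1/6)[(36) + (1) + (9) + (4) + (9) + (1)] = 60/6 = 10.
(Exp terms are combined using exp(i*s)*conj(exp(i*t)) = exp(i*(s-t)), and sums of them are collapsed using the identity that for every m > 1 the m distinct m-th roots of unity sum to 0, e.g. 1 + exp(2*I*pi/3) + exp(-2*I*pi/3) = 0.)
A character is irreducible iff <chi, chi> = 1, so this representation is reducible.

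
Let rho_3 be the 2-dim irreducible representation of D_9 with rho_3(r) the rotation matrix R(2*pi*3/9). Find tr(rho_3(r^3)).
chi_{rho_3}(r^3) = 2*cos(2*pi*3*3/9) = 2

Solution. rho_3(r^3) is rotation by angle 2*pi*3*3/9, whose trace is 2*cos(2*pi*3*3/9) = 2.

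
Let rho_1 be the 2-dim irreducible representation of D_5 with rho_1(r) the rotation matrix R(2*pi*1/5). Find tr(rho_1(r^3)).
chi_{rho_1}(r^3) = 2*cos(2*pi*1*3/5) = -sqrt(5)/2 - 1/2

Justification: rho_1(r^3) is rotation by angle 2*pi*1*3/5, whose trace is 2*cos(2*pi*1*3/5) = -sqrt(5)/2 - 1/2.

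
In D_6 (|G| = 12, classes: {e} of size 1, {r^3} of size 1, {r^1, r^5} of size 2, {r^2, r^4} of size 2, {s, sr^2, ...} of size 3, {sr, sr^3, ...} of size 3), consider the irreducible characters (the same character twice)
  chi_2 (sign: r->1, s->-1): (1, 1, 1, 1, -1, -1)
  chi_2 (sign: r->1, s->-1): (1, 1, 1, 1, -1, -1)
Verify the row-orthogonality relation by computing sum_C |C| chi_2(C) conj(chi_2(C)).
Sum = 12 = |G| = 12; so <chi_2, chi_2> = 1 (norm-1 confirms irreducibility).

Proof sketch: Compute term by term over conjugacy classes (|C| * chi_2(C) * conj(chi_2(C))):
  1*(1)*conj(1) + 1*(1)*conj(1) + 2*(1)*conj(1) + 2*(1)*conj(1) + 3*(-1)*conj(-1) + 3*(-1)*conj(-1)
  = (1) + (1) + (2) + (2) + (3) + (3)
  = 12.
Dividing by |G| = 12 gives 12/12 = 1, matching the row-orthogonality relation <chi_2, chi_2> = [chi_2 = chi_2].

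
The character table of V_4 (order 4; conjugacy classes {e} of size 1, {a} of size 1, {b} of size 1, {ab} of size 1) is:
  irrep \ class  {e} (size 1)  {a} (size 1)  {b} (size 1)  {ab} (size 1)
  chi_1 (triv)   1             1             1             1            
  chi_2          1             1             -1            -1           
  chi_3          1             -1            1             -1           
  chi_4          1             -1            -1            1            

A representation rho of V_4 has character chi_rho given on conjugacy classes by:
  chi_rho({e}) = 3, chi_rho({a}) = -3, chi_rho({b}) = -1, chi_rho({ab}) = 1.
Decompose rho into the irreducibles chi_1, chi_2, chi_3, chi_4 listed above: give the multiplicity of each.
Multiplicities: chi_1: 0, chi_2: 0, chi_3: 1, chi_4: 2.

Explanation: Use <chi_rho, chi> = (1/|G|) sum_C |C| * chi_rho(C) * conj(chi(C)) with |G| = 4 for each irreducible chi in the table:
  <chi_rho, chi_1> = (1/4)[1*(3)*conj(1) + 1*(-3)*conj(1) + 1*(-1)*conj(1) + 1*(1)*conj(1)]
      = (1/4)[(3) + (-3) + (-1) + (1)] = 0/4 = 0
  <chi_rho, chi_2> = (1/4)[1*(3)*conj(1) + 1*(-3)*conj(1) + 1*(-1)*conj(-1) + 1*(1)*conj(-1)]
      = (1/4)[(3) + (-3) + (1) + (-1)] = 0/4 = 0
  <chi_rho, chi_3> = (1/4)[1*(3)*conj(1) + 1*(-3)*conj(-1) + 1*(-1)*conj(1) + 1*(1)*conj(-1)]
      = (1/4)[(3) + (3) + (-1) + (-1)] = 4/4 = 1
  <chi_rho, chi_4> = (1/4)[1*(3)*conj(1) + 1*(-3)*conj(-1) + 1*(-1)*conj(-1) + 1*(1)*conj(1)]
      = (1/4)[(3) + (3) + (1) + (1)] = 8/4 = 2
Dimension check: dim(rho) = sum (mult * dim) = 0*1 + 0*1 + 1*1 + 2*1 = 3 = chi_rho(e) = 3.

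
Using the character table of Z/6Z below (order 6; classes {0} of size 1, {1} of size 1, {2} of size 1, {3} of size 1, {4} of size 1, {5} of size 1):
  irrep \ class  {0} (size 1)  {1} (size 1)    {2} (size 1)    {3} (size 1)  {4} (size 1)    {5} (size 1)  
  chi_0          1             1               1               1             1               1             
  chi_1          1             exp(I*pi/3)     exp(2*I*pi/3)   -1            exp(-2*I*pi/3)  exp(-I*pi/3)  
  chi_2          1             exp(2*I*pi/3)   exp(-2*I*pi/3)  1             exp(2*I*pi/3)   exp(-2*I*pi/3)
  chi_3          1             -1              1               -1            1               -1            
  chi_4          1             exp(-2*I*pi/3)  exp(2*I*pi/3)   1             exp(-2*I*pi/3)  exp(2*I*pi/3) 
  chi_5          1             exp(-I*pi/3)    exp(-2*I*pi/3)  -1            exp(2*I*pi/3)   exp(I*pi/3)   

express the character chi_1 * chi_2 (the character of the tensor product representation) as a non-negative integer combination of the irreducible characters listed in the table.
chi_1 tensor chi_2 = chi_3 (all other irreducibles have multiplicity 0).

Why: The character of a tensor product is the pointwise product (chi_1 * chi_2)(C) = chi_1(C) * chi_2(C):
  {0}: (1)*(1), {1}: (exp(I*pi/3))*(exp(2*I*pi/3)), {2}: (exp(2*I*pi/3))*(exp(-2*I*pi/3)), {3}: (-1)*(1), {4}: (exp(-2*I*pi/3))*(exp(2*I*pi/3)), {5}: (exp(-I*pi/3))*(exp(-2*I*pi/3))
so (chi_1 * chi_2) takes values
  {0} -> 1, {1} -> -1, {2} -> 1, {3} -> -1, {4} -> 1, {5} -> -1.
Now take the inner product of this character with each irreducible chi from the table, <chi_1*chi_2, chi> = (1/6) sum_C |C| (chi_1*chi_2)(C) conj(chi(C)):
  <chi_1*chi_2, chi_0> = (1/6)[1*(1)*conj(1) + 1*(-1)*conj(1) + 1*(1)*conj(1) + 1*(-1)*conj(1) + 1*(1)*conj(1) + 1*(-1)*conj(1)]
      = (1/6)[(1) + (-1) + (1) + (-1) + (1) + (-1)] = 0/6 = 0
  <chi_1*chi_2, chi_1> = (1/6)[1*(1)*conj(1) + 1*(-1)*conj(exp(I*pi/3)) + 1*(1)*conj(exp(2*I*pi/3)) + 1*(-1)*conj(-1) + 1*(1)*conj(exp(-2*I*pi/3)) + 1*(-1)*conj(exp(-I*pi/3))]
      = (1/6)[(1) + (-exp(-I*pi/3)) + (exp(-2*I*pi/3)) + (1) + (exp(2*I*pi/3)) + (-exp(I*pi/3))] = 0/6 = 0
  <chi_1*chi_2, chi_2> = (1/6)[1*(1)*conj(1) + 1*(-1)*conj(exp(2*I*pi/3)) + 1*(1)*conj(exp(-2*I*pi/3)) + 1*(-1)*conj(1) + 1*(1)*conj(exp(2*I*pi/3)) + 1*(-1)*conj(exp(-2*I*pi/3))]
      = (1/6)[(1) + (-exp(-2*I*pi/3)) + (exp(2*I*pi/3)) + (-1) + (exp(-2*I*pi/3)) + (-exp(2*I*pi/3))] = 0/6 = 0
  <chi_1*chi_2, chi_3> = (1/6)[1*(1)*conj(1) + 1*(-1)*conj(-1) + 1*(1)*conj(1) + 1*(-1)*conj(-1) + 1*(1)*conj(1) + 1*(-1)*conj(-1)]
      = (1/6)[(1) + (1) + (1) + (1) + (1) + (1)] = 6/6 = 1
  <chi_1*chi_2, chi_4> = (1/6)[1*(1)*conj(1) + 1*(-1)*conj(exp(-2*I*pi/3)) + 1*(1)*conj(exp(2*I*pi/3)) + 1*(-1)*conj(1) + 1*(1)*conj(exp(-2*I*pi/3)) + 1*(-1)*conj(exp(2*I*pi/3))]
      = (1/6)[(1) + (-exp(2*I*pi/3)) + (exp(-2*I*pi/3)) + (-1) + (exp(2*I*pi/3)) + (-exp(-2*I*pi/3))] = 0/6 = 0
  <chi_1*chi_2, chi_5> = (1/6)[1*(1)*conj(1) + 1*(-1)*conj(exp(-I*pi/3)) + 1*(1)*conj(exp(-2*I*pi/3)) + 1*(-1)*conj(-1) + 1*(1)*conj(exp(2*I*pi/3)) + 1*(-1)*conj(exp(I*pi/3))]
      = (1/6)[(1) + (-exp(I*pi/3)) + (exp(2*I*pi/3)) + (1) + (exp(-2*I*pi/3)) + (-exp(-I*pi/3))] = 0/6 = 0
(Exp terms are combined using exp(i*s)*conj(exp(i*t)) = exp(i*(s-t)), and sums of them are collapsed using the identity that for every m > 1 the m distinct m-th roots of unity sum to 0, e.g. 1 + exp(2*I*pi/3) + exp(-2*I*pi/3) = 0.)
Hence the multiplicities are chi_3: 1. Dimension check: dim(chi_1)*dim(chi_2) = 1*1 = 1 and sum (mult * dim) = 1*1 = 1.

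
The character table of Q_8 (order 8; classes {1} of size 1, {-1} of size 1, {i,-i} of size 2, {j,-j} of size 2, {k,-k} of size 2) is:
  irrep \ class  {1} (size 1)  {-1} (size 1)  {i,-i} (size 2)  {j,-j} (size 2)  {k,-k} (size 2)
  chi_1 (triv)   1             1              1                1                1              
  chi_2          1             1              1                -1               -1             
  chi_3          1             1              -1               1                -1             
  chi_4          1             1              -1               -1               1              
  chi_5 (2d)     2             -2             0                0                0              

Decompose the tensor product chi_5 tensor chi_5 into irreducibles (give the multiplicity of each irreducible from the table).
chi_5 tensor chi_5 = chi_1 + chi_2 + chi_3 + chi_4 (all other irreducibles have multiplicity 0).

Explanation: The character of a tensor product is the pointwise product (chi_5 * chi_5)(C) = chi_5(C) * chi_5(C):
  {1}: (2)*(2), {-1}: (-2)*(-2), {i,-i}: (0)*(0), {j,-j}: (0)*(0), {k,-k}: (0)*(0)
so (chi_5 * chi_5) takes values
  {1} -> 4, {-1} -> 4, {i,-i} -> 0, {j,-j} -> 0, {k,-k} -> 0.
Now take the inner product of this character with each irreducible chi from the table, <chi_5*chi_5, chi> = (1/8) sum_C |C| (chi_5*chi_5)(C) conj(chi(C)):
  <chi_5*chi_5, chi_1> = (1/8)[1*(4)*conj(1) + 1*(4)*conj(1) + 2*(0)*conj(1) + 2*(0)*conj(1) + 2*(0)*conj(1)]
      = (1/8)[(4) + (4) + (0) + (0) + (0)] = 8/8 = 1
  <chi_5*chi_5, chi_2> = (1/8)[1*(4)*conj(1) + 1*(4)*conj(1) + 2*(0)*conj(1) + 2*(0)*conj(-1) + 2*(0)*conj(-1)]
      = (1/8)[(4) + (4) + (0) + (0) + (0)] = 8/8 = 1
  <chi_5*chi_5, chi_3> = (1/8)[1*(4)*conj(1) + 1*(4)*conj(1) + 2*(0)*conj(-1) + 2*(0)*conj(1) + 2*(0)*conj(-1)]
      = (1/8)[(4) + (4) + (0) + (0) + (0)] = 8/8 = 1
  <chi_5*chi_5, chi_4> = (1/8)[1*(4)*conj(1) + 1*(4)*conj(1) + 2*(0)*conj(-1) + 2*(0)*conj(-1) + 2*(0)*conj(1)]
      = (1/8)[(4) + (4) + (0) + (0) + (0)] = 8/8 = 1
  <chi_5*chi_5, chi_5> = (1/8)[1*(4)*conj(2) + 1*(4)*conj(-2) + 2*(0)*conj(0) + 2*(0)*conj(0) + 2*(0)*conj(0)]
      = (1/8)[(8) + (-8) + (0) + (0) + (0)] = 0/8 = 0
Hence the multiplicities are chi_1: 1, chi_2: 1, chi_3: 1, chi_4: 1. Dimension check: dim(chi_5)*dim(chi_5) = 2*2 = 4 and sum (mult * dim) = 1*1 + 1*1 + 1*1 + 1*1 = 4.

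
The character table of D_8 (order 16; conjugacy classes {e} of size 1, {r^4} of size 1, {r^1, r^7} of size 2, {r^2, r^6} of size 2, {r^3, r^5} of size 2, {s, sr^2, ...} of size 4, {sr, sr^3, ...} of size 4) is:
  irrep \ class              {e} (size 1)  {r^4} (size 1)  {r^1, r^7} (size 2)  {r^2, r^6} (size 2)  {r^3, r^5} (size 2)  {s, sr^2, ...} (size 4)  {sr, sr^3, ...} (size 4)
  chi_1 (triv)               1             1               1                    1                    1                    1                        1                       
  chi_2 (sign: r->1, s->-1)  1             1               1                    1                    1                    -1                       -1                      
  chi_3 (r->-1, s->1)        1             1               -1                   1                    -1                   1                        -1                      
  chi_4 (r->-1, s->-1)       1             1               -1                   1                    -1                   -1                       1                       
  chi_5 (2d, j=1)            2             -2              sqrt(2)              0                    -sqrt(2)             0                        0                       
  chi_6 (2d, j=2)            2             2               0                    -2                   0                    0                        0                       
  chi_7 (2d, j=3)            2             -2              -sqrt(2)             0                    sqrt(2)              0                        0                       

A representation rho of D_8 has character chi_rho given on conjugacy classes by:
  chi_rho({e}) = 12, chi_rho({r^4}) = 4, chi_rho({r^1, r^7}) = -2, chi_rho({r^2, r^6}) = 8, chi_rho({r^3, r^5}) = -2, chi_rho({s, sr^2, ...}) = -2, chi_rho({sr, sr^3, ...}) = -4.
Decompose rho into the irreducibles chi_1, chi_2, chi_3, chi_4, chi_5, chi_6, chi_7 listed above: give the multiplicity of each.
Multiplicities: chi_1: 0, chi_2: 3, chi_3: 3, chi_4: 2, chi_5: 1, chi_6: 0, chi_7: 1.

Argument: Use <chi_rho, chi> = (1/|G|) sum_C |C| * chi_rho(C) * conj(chi(C)) with |G| = 16 for each irreducible chi in the table:
  <chi_rho, chi_1> = (1/16)[1*(12)*conj(1) + 1*(4)*conj(1) + 2*(-2)*conj(1) + 2*(8)*conj(1) + 2*(-2)*conj(1) + 4*(-2)*conj(1) + 4*(-4)*conj(1)]
      = (1/16)[(12) + (4) + (-4) + (16) + (-4) + (-8) + (-16)] = 0/16 = 0
  <chi_rho, chi_2> = (1/16)[1*(12)*conj(1) + 1*(4)*conj(1) + 2*(-2)*conj(1) + 2*(8)*conj(1) + 2*(-2)*conj(1) + 4*(-2)*conj(-1) + 4*(-4)*conj(-1)]
      = (1/16)[(12) + (4) + (-4) + (16) + (-4) + (8) + (16)] = 48/16 = 3
  <chi_rho, chi_3> = (1/16)[1*(12)*conj(1) + 1*(4)*conj(1) + 2*(-2)*conj(-1) + 2*(8)*conj(1) + 2*(-2)*conj(-1) + 4*(-2)*conj(1) + 4*(-4)*conj(-1)]
      = (1/16)[(12) + (4) + (4) + (16) + (4) + (-8) + (16)] = 48/16 = 3
  <chi_rho, chi_4> = (1/16)[1*(12)*conj(1) + 1*(4)*conj(1) + 2*(-2)*conj(-1) + 2*(8)*conj(1) + 2*(-2)*conj(-1) + 4*(-2)*conj(-1) + 4*(-4)*conj(1)]
      = (1/16)[(12) + (4) + (4) + (16) + (4) + (8) + (-16)] = 32/16 = 2
  <chi_rho, chi_5> = (1/16)[1*(12)*conj(2) + 1*(4)*conj(-2) + 2*(-2)*conj(sqrt(2)) + 2*(8)*conj(0) + 2*(-2)*conj(-sqrt(2)) + 4*(-2)*conj(0) + 4*(-4)*conj(0)]
      = (1/16)[(24) + (-8) + (-4*sqrt(2)) + (0) + (4*sqrt(2)) + (0) + (0)] = 16/16 = 1
  <chi_rho, chi_6> = (1/16)[1*(12)*conj(2) + 1*(4)*conj(2) + 2*(-2)*conj(0) + 2*(8)*conj(-2) + 2*(-2)*conj(0) + 4*(-2)*conj(0) + 4*(-4)*conj(0)]
      = (1/16)[(24) + (8) + (0) + (-32) + (0) + (0) + (0)] = 0/16 = 0
  <chi_rho, chi_7> = (1/16)[1*(12)*conj(2) + 1*(4)*conj(-2) + 2*(-2)*conj(-sqrt(2)) + 2*(8)*conj(0) + 2*(-2)*conj(sqrt(2)) + 4*(-2)*conj(0) + 4*(-4)*conj(0)]
      = (1/16)[(24) + (-8) + (4*sqrt(2)) + (0) + (-4*sqrt(2)) + (0) + (0)] = 16/16 = 1
Dimension check: dim(rho) = sum (mult * dim) = 0*1 + 3*1 + 3*1 + 2*1 + 1*2 + 0*2 + 1*2 = 12 = chi_rho(e) = 12.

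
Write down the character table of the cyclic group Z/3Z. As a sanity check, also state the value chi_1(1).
Character table of Z/3Z (irreps indexed chi_0,...,chi_2 with chi_k(m) = zeta_3^(k*m), zeta_3 = exp(2*pi*i/3)):
  irrep \ class  {0} (size 1)  {1} (size 1)    {2} (size 1)  
  chi_0          1             1               1             
  chi_1          1             exp(2*I*pi/3)   exp(-2*I*pi/3)
  chi_2          1             exp(-2*I*pi/3)  exp(2*I*pi/3) 

Spot check: chi_1(1) = zeta_3^(1*1) = zeta_3^1 = exp(2*I*pi/3).

Why: Z/3Z is abelian, so all 3 irreducible complex representations are 1-dimensional. They are given by chi_k(m) = zeta_3^(k*m) for k = 0,...,2. Row orthogonality: sum_m chi_k(m) conj(chi_l(m)) = 3 * [k = l].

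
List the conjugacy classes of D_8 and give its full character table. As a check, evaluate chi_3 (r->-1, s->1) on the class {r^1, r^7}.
Conjugacy classes: {e} of size 1, {r^4} of size 1, {r^1, r^7} of size 2, {r^2, r^6} of size 2, {r^3, r^5} of size 2, {s, sr^2, ...} of size 4, {sr, sr^3, ...} of size 4.
Character table:
  irrep \ class              {e} (size 1)  {r^4} (size 1)  {r^1, r^7} (size 2)  {r^2, r^6} (size 2)  {r^3, r^5} (size 2)  {s, sr^2, ...} (size 4)  {sr, sr^3, ...} (size 4)
  chi_1 (triv)               1             1               1                    1                    1                    1                        1                       
  chi_2 (sign: r->1, s->-1)  1             1               1                    1                    1                    -1                       -1                      
  chi_3 (r->-1, s->1)        1             1               -1                   1                    -1                   1                        -1                      
  chi_4 (r->-1, s->-1)       1             1               -1                   1                    -1                   -1                       1                       
  chi_5 (2d, j=1)            2             -2              sqrt(2)              0                    -sqrt(2)             0                        0                       
  chi_6 (2d, j=2)            2             2               0                    -2                   0                    0                        0                       
  chi_7 (2d, j=3)            2             -2              -sqrt(2)             0                    sqrt(2)              0                        0                       

Spot check: chi_3 (r->-1, s->1) on {r^1, r^7} = -1.

Reasoning: D_8 has order 2*8 = 16 with 7 conjugacy classes, hence 7 irreducibles. Sum of squared dims 1 + 1 + 1 + 1 + 4 + 4 + 4 = 16 = |G|. Linear characters come from the abelianisation; the 2-dimensional irreps have character r^k -> 2*cos(2*pi*j*k/8), reflections -> 0.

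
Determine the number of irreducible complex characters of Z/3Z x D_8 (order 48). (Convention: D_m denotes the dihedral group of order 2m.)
21

Argument: The number of irreducible complex representations of a finite group equals its number of conjugacy classes. For a direct product, #classes(G x H) = #classes(G) * #classes(H). Z/3Z has 3 classes (abelian), D_8 has 7 classes, so 3 * 7 = 21, so Z/3Z x D_8 (order 48) has exactly 21 irreducible complex representations.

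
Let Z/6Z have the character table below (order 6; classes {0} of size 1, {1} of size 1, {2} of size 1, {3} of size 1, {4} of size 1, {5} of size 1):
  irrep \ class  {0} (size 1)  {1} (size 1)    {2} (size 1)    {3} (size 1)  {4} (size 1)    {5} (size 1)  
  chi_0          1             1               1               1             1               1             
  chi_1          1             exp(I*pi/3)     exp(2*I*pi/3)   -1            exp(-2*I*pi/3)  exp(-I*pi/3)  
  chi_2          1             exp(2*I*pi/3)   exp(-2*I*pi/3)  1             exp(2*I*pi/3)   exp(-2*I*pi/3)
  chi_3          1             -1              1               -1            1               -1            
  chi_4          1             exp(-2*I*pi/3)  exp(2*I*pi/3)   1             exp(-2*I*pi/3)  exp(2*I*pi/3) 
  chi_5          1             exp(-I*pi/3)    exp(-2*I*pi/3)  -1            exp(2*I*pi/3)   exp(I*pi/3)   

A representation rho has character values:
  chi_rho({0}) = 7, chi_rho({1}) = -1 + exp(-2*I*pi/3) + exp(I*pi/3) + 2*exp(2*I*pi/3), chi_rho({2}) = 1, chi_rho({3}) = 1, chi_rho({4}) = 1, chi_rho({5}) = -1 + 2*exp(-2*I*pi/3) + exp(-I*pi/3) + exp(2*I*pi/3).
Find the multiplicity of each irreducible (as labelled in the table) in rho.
Multiplicities: chi_0: 1, chi_1: 1, chi_2: 2, chi_3: 2, chi_4: 1, chi_5: 0.

Details: Use <chi_rho, chi> = (1/|G|) sum_C |C| * chi_rho(C) * conj(chi(C)) with |G| = 6 for each irreducible chi in the table:
  <chi_rho, chi_0> = (1/6)[1*(7)*conj(1) + 1*(-1 + exp(-2*I*pi/3) + exp(I*pi/3) + 2*exp(2*I*pi/3))*conj(1) + 1*(1)*conj(1) + 1*(1)*conj(1) + 1*(1)*conj(1) + 1*(-1 + 2*exp(-2*I*pi/3) + exp(-I*pi/3) + exp(2*I*pi/3))*conj(1)]
      = (1/6)[(7) + (-1 + exp(-2*I*pi/3) + exp(I*pi/3) + 2*exp(2*I*pi/3)) + (1) + (1) + (1) + (-1 + 2*exp(-2*I*pi/3) + exp(-I*pi/3) + exp(2*I*pi/3))] = 6/6 = 1
  <chi_rho, chi_1> = (1/6)[1*(7)*conj(1) + 1*(-1 + exp(-2*I*pi/3) + exp(I*pi/3) + 2*exp(2*I*pi/3))*conj(exp(I*pi/3)) + 1*(1)*conj(exp(2*I*pi/3)) + 1*(1)*conj(-1) + 1*(1)*conj(exp(-2*I*pi/3)) + 1*(-1 + 2*exp(-2*I*pi/3) + exp(-I*pi/3) + exp(2*I*pi/3))*conj(exp(-I*pi/3))]
      = (1/6)[(7) + (-exp(-I*pi/3) + 2*exp(I*pi/3)) + (2 + 3*exp(-2*I*pi/3) + 2*exp(2*I*pi/3)) + (-1) + (2 + 2*exp(-2*I*pi/3) + 3*exp(2*I*pi/3)) + (2*exp(-I*pi/3) - exp(I*pi/3))] = 6/6 = 1
  <chi_rho, chi_2> = (1/6)[1*(7)*conj(1) + 1*(-1 + exp(-2*I*pi/3) + exp(I*pi/3) + 2*exp(2*I*pi/3))*conj(exp(2*I*pi/3)) + 1*(1)*conj(exp(-2*I*pi/3)) + 1*(1)*conj(1) + 1*(1)*conj(exp(2*I*pi/3)) + 1*(-1 + 2*exp(-2*I*pi/3) + exp(-I*pi/3) + exp(2*I*pi/3))*conj(exp(-2*I*pi/3))]
      = (1/6)[(7) + (2 + exp(-I*pi/3) + exp(2*I*pi/3) - exp(-2*I*pi/3)) + (2 + 2*exp(-2*I*pi/3) + 3*exp(2*I*pi/3)) + (1) + (2 + 3*exp(-2*I*pi/3) + 2*exp(2*I*pi/3)) + (2 + exp(-2*I*pi/3) - exp(2*I*pi/3) + exp(I*pi/3))] = 12/6 = 2
  <chi_rho, chi_3> = (1/6)[1*(7)*conj(1) + 1*(-1 + exp(-2*I*pi/3) + exp(I*pi/3) + 2*exp(2*I*pi/3))*conj(-1) + 1*(1)*conj(1) + 1*(1)*conj(-1) + 1*(1)*conj(1) + 1*(-1 + 2*exp(-2*I*pi/3) + exp(-I*pi/3) + exp(2*I*pi/3))*conj(-1)]
      = (1/6)[(7) + (1 - 2*exp(2*I*pi/3) - exp(I*pi/3) - exp(-2*I*pi/3)) + (1) + (-1) + (1) + (1 - exp(2*I*pi/3) - exp(-I*pi/3) - 2*exp(-2*I*pi/3))] = 12/6 = 2
  <chi_rho, chi_4> = (1/6)[1*(7)*conj(1) + 1*(-1 + exp(-2*I*pi/3) + exp(I*pi/3) + 2*exp(2*I*pi/3))*conj(exp(-2*I*pi/3)) + 1*(1)*conj(exp(2*I*pi/3)) + 1*(1)*conj(1) + 1*(1)*conj(exp(-2*I*pi/3)) + 1*(-1 + 2*exp(-2*I*pi/3) + exp(-I*pi/3) + exp(2*I*pi/3))*conj(exp(2*I*pi/3))]
      = (1/6)[(7) + (2*exp(-2*I*pi/3) - exp(2*I*pi/3)) + (2 + 3*exp(-2*I*pi/3) + 2*exp(2*I*pi/3)) + (1) + (2 + 2*exp(-2*I*pi/3) + 3*exp(2*I*pi/3)) + (-exp(-2*I*pi/3) + 2*exp(2*I*pi/3))] = 6/6 = 1
  <chi_rho, chi_5> = (1/6)[1*(7)*conj(1) + 1*(-1 + exp(-2*I*pi/3) + exp(I*pi/3) + 2*exp(2*I*pi/3))*conj(exp(-I*pi/3)) + 1*(1)*conj(exp(-2*I*pi/3)) + 1*(1)*conj(-1) + 1*(1)*conj(exp(2*I*pi/3)) + 1*(-1 + 2*exp(-2*I*pi/3) + exp(-I*pi/3) + exp(2*I*pi/3))*conj(exp(I*pi/3))]
      = (1/6)[(7) + (-2 - exp(I*pi/3) + exp(-I*pi/3) + exp(2*I*pi/3)) + (2 + 2*exp(-2*I*pi/3) + 3*exp(2*I*pi/3)) + (-1) + (2 + 3*exp(-2*I*pi/3) + 2*exp(2*I*pi/3)) + (-2 + exp(-2*I*pi/3) - exp(-I*pi/3) + exp(I*pi/3))] = 0/6 = 0
(Exp terms are combined using exp(i*s)*conj(exp(i*t)) = exp(i*(s-t)), and sums of them are collapsed using the identity that for every m > 1 the m distinct m-th roots of unity sum to 0, e.g. 1 + exp(2*I*pi/3) + exp(-2*I*pi/3) = 0.)
Dimension check: dim(rho) = sum (mult * dim) = 1*1 + 1*1 + 2*1 + 2*1 + 1*1 + 0*1 = 7 = chi_rho(e) = 7.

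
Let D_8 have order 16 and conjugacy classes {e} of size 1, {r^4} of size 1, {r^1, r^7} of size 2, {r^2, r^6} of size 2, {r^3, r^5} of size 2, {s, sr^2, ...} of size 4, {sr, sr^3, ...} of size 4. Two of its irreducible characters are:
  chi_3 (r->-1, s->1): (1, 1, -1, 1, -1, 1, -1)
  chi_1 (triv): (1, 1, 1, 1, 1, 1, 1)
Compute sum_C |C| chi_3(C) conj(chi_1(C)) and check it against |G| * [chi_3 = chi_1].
Sum = 0; so <chi_3, chi_1> = 0 (distinct irreducibles are orthogonal).

Derivation: Compute term by term over conjugacy classes (|C| * chi_3(C) * conj(chi_1(C))):
  1*(1)*conj(1) + 1*(1)*conj(1) + 2*(-1)*conj(1) + 2*(1)*conj(1) + 2*(-1)*conj(1) + 4*(1)*conj(1) + 4*(-1)*conj(1)
  = (1) + (1) + (-2) + (2) + (-2) + (4) + (-4)
  = 0.
Dividing by |G| = 16 gives 0/16 = 0, matching the row-orthogonality relation <chi_3, chi_1> = [chi_3 = chi_1].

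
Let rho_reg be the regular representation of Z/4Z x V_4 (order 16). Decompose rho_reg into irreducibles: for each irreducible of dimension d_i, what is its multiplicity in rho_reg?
Each irreducible V_i of dimension d_i appears with multiplicity d_i, i.e. rho_reg = (direct sum over all irreducibles V_i) d_i V_i. The irreducible dimensions for Z/4Z x V_4 are 1, 1, 1, 1, 1, 1, 1, 1, 1, 1, 1, 1, 1, 1, 1, 1: 16 irreducibles of dimension 1, each with multiplicity 1. Total dimension 16*1*1 = 16 = |G|.

Proof sketch: General theorem: in the regular representation of a finite group G, each irreducible appears with multiplicity equal to its dimension. Check: dim(rho_reg) = sum d_i^2 = 1 + 1 + 1 + 1 + 1 + 1 + 1 + 1 + 1 + 1 + 1 + 1 + 1 + 1 + 1 + 1 = 16 = |G|.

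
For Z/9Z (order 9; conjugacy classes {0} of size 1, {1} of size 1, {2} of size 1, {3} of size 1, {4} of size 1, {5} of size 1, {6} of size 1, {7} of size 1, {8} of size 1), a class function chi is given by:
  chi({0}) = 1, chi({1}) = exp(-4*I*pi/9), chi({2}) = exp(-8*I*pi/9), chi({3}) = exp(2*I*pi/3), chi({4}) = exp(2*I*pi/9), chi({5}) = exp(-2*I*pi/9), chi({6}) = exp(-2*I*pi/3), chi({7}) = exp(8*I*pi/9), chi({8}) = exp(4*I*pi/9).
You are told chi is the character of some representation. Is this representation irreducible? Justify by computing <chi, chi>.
Irreducible: <chi, chi> = 1.

Reasoning: <chi, chi> = (1/|G|) sum_C |C| * |chi(C)|^2 = (1/9)[1*|1|^2 + 1*|exp(-4*I*pi/9)|^2 + 1*|exp(-8*I*pi/9)|^2 + 1*|exp(2*I*pi/3)|^2 + 1*|exp(2*I*pi/9)|^2 + 1*|exp(-2*I*pi/9)|^2 + 1*|exp(-2*I*pi/3)|^2 + 1*|exp(8*I*pi/9)|^2 + 1*|exp(4*I*pi/9)|^2]
  = (1/9)[(1) + (1) + (1) + (1) + (1) + (1) + (1) + (1) + (1)] = 9/9 = 1.
(Exp terms are combined using exp(i*s)*conj(exp(i*t)) = exp(i*(s-t)), and sums of them are collapsed using the identity that for every m > 1 the m distinct m-th roots of unity sum to 0, e.g. 1 + exp(2*I*pi/3) + exp(-2*I*pi/3) = 0.)
A character is irreducible iff <chi, chi> = 1, so this representation is irreducible.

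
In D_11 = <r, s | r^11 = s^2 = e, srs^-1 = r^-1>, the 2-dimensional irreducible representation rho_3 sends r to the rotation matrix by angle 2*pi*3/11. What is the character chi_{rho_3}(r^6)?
chi_{rho_3}(r^6) = 2*cos(2*pi*3*6/11) = -2*cos(3*pi/11)

Proof sketch: rho_3(r^6) is rotation by angle 2*pi*3*6/11, whose trace is 2*cos(2*pi*3*6/11) = -2*cos(3*pi/11).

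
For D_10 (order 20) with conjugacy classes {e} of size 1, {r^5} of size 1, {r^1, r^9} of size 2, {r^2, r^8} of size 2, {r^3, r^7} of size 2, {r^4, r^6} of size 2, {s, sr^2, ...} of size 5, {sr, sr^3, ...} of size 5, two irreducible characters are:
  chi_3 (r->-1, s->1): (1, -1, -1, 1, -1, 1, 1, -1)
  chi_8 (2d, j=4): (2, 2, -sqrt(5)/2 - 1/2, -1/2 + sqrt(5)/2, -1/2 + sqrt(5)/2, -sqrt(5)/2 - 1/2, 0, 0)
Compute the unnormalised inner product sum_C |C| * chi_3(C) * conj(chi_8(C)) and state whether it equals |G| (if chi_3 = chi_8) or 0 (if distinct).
Sum = 0; so <chi_3, chi_8> = 0 (distinct irreducibles are orthogonal).

Details: Compute term by term over conjugacy classes (|C| * chi_3(C) * conj(chi_8(C))):
  1*(1)*conj(2) + 1*(-1)*conj(2) + 2*(-1)*conj(-sqrt(5)/2 - 1/2) + 2*(1)*conj(-1/2 + sqrt(5)/2) + 2*(-1)*conj(-1/2 + sqrt(5)/2) + 2*(1)*conj(-sqrt(5)/2 - 1/2) + 5*(1)*conj(0) + 5*(-1)*conj(0)
  = (2) + (-2) + (1 + sqrt(5)) + (-1 + sqrt(5)) + (1 - sqrt(5)) + (-sqrt(5) - 1) + (0) + (0)
  = 0.
Dividing by |G| = 20 gives 0/20 = 0, matching the row-orthogonality relation <chi_3, chi_8> = [chi_3 = chi_8].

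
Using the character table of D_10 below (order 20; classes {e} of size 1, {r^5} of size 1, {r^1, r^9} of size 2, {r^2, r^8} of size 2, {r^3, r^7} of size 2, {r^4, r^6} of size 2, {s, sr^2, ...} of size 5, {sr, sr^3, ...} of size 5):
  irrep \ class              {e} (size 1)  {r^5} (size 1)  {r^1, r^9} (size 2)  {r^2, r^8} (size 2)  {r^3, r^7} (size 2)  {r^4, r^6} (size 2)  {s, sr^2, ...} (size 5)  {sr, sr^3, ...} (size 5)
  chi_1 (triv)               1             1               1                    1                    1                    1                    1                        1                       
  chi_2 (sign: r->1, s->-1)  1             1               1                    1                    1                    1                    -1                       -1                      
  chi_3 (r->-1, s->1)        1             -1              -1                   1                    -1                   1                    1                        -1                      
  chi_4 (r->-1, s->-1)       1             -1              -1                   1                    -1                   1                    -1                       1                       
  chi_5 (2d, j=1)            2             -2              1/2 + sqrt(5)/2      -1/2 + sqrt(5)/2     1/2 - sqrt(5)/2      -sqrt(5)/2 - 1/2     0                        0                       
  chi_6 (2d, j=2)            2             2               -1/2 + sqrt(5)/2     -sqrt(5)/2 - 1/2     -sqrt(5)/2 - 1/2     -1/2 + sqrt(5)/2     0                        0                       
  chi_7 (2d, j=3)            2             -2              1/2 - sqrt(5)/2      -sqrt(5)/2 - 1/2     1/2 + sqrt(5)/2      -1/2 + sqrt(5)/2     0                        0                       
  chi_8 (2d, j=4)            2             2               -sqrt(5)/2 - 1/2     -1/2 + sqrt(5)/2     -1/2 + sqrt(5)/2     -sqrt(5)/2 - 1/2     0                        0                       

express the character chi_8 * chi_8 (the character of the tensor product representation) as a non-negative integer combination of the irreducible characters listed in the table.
chi_8 tensor chi_8 = chi_1 + chi_2 + chi_6 (all other irreducibles have multiplicity 0).

Reasoning: The character of a tensor product is the pointwise product (chi_8 * chi_8)(C) = chi_8(C) * chi_8(C):
  {e}: (2)*(2), {r^5}: (2)*(2), {r^1, r^9}: (-sqrt(5)/2 - 1/2)*(-sqrt(5)/2 - 1/2), {r^2, r^8}: (-1/2 + sqrt(5)/2)*(-1/2 + sqrt(5)/2), {r^3, r^7}: (-1/2 + sqrt(5)/2)*(-1/2 + sqrt(5)/2), {r^4, r^6}: (-sqrt(5)/2 - 1/2)*(-sqrt(5)/2 - 1/2), {s, sr^2, ...}: (0)*(0), {sr, sr^3, ...}: (0)*(0)
so (chi_8 * chi_8) takes values
  {e} -> 4, {r^5} -> 4, {r^1, r^9} -> sqrt(5)/2 + 3/2, {r^2, r^8} -> 3/2 - sqrt(5)/2, {r^3, r^7} -> 3/2 - sqrt(5)/2, {r^4, r^6} -> sqrt(5)/2 + 3/2, {s, sr^2, ...} -> 0, {sr, sr^3, ...} -> 0.
Now take the inner product of this character with each irreducible chi from the table, <chi_8*chi_8, chi> = (1/20) sum_C |C| (chi_8*chi_8)(C) conj(chi(C)):
  <chi_8*chi_8, chi_1> = (1/20)[1*(4)*conj(1) + 1*(4)*conj(1) + 2*(sqrt(5)/2 + 3/2)*conj(1) + 2*(3/2 - sqrt(5)/2)*conj(1) + 2*(3/2 - sqrt(5)/2)*conj(1) + 2*(sqrt(5)/2 + 3/2)*conj(1) + 5*(0)*conj(1) + 5*(0)*conj(1)]
      = (1/20)[(4) + (4) + (sqrt(5) + 3) + (3 - sqrt(5)) + (3 - sqrt(5)) + (sqrt(5) + 3) + (0) + (0)] = 20/20 = 1
  <chi_8*chi_8, chi_2> = (1/20)[1*(4)*conj(1) + 1*(4)*conj(1) + 2*(sqrt(5)/2 + 3/2)*conj(1) + 2*(3/2 - sqrt(5)/2)*conj(1) + 2*(3/2 - sqrt(5)/2)*conj(1) + 2*(sqrt(5)/2 + 3/2)*conj(1) + 5*(0)*conj(-1) + 5*(0)*conj(-1)]
      = (1/20)[(4) + (4) + (sqrt(5) + 3) + (3 - sqrt(5)) + (3 - sqrt(5)) + (sqrt(5) + 3) + (0) + (0)] = 20/20 = 1
  <chi_8*chi_8, chi_3> = (1/20)[1*(4)*conj(1) + 1*(4)*conj(-1) + 2*(sqrt(5)/2 + 3/2)*conj(-1) + 2*(3/2 - sqrt(5)/2)*conj(1) + 2*(3/2 - sqrt(5)/2)*conj(-1) + 2*(sqrt(5)/2 + 3/2)*conj(1) + 5*(0)*conj(1) + 5*(0)*conj(-1)]
      = (1/20)[(4) + (-4) + (-3 - sqrt(5)) + (3 - sqrt(5)) + (-3 + sqrt(5)) + (sqrt(5) + 3) + (0) + (0)] = 0/20 = 0
  <chi_8*chi_8, chi_4> = (1/20)[1*(4)*conj(1) + 1*(4)*conj(-1) + 2*(sqrt(5)/2 + 3/2)*conj(-1) + 2*(3/2 - sqrt(5)/2)*conj(1) + 2*(3/2 - sqrt(5)/2)*conj(-1) + 2*(sqrt(5)/2 + 3/2)*conj(1) + 5*(0)*conj(-1) + 5*(0)*conj(1)]
      = (1/20)[(4) + (-4) + (-3 - sqrt(5)) + (3 - sqrt(5)) + (-3 + sqrt(5)) + (sqrt(5) + 3) + (0) + (0)] = 0/20 = 0
  <chi_8*chi_8, chi_5> = (1/20)[1*(4)*conj(2) + 1*(4)*conj(-2) + 2*(sqrt(5)/2 + 3/2)*conj(1/2 + sqrt(5)/2) + 2*(3/2 - sqrt(5)/2)*conj(-1/2 + sqrt(5)/2) + 2*(3/2 - sqrt(5)/2)*conj(1/2 - sqrt(5)/2) + 2*(sqrt(5)/2 + 3/2)*conj(-sqrt(5)/2 - 1/2) + 5*(0)*conj(0) + 5*(0)*conj(0)]
      = (1/20)[(8) + (-8) + (4 + 2*sqrt(5)) + (-4 + 2*sqrt(5)) + (4 - 2*sqrt(5)) + (-2*sqrt(5) - 4) + (0) + (0)] = 0/20 = 0
  <chi_8*chi_8, chi_6> = (1/20)[1*(4)*conj(2) + 1*(4)*conj(2) + 2*(sqrt(5)/2 + 3/2)*conj(-1/2 + sqrt(5)/2) + 2*(3/2 - sqrt(5)/2)*conj(-sqrt(5)/2 - 1/2) + 2*(3/2 - sqrt(5)/2)*conj(-sqrt(5)/2 - 1/2) + 2*(sqrt(5)/2 + 3/2)*conj(-1/2 + sqrt(5)/2) + 5*(0)*conj(0) + 5*(0)*conj(0)]
      = (1/20)[(8) + (8) + (1 + sqrt(5)) + (1 - sqrt(5)) + (1 - sqrt(5)) + (1 + sqrt(5)) + (0) + (0)] = 20/20 = 1
  <chi_8*chi_8, chi_7> = (1/20)[1*(4)*conj(2) + 1*(4)*conj(-2) + 2*(sqrt(5)/2 + 3/2)*conj(1/2 - sqrt(5)/2) + 2*(3/2 - sqrt(5)/2)*conj(-sqrt(5)/2 - 1/2) + 2*(3/2 - sqrt(5)/2)*conj(1/2 + sqrt(5)/2) + 2*(sqrt(5)/2 + 3/2)*conj(-1/2 + sqrt(5)/2) + 5*(0)*conj(0) + 5*(0)*conj(0)]
      = (1/20)[(8) + (-8) + (-sqrt(5) - 1) + (1 - sqrt(5)) + (-1 + sqrt(5)) + (1 + sqrt(5)) + (0) + (0)] = 0/20 = 0
  <chi_8*chi_8, chi_8> = (1/20)[1*(4)*conj(2) + 1*(4)*conj(2) + 2*(sqrt(5)/2 + 3/2)*conj(-sqrt(5)/2 - 1/2) + 2*(3/2 - sqrt(5)/2)*conj(-1/2 + sqrt(5)/2) + 2*(3/2 - sqrt(5)/2)*conj(-1/2 + sqrt(5)/2) + 2*(sqrt(5)/2 + 3/2)*conj(-sqrt(5)/2 - 1/2) + 5*(0)*conj(0) + 5*(0)*conj(0)]
      = (1/20)[(8) + (8) + (-2*sqrt(5) - 4) + (-4 + 2*sqrt(5)) + (-4 + 2*sqrt(5)) + (-2*sqrt(5) - 4) + (0) + (0)] = 0/20 = 0
Hence the multiplicities are chi_1: 1, chi_2: 1, chi_6: 1. Dimension check: dim(chi_8)*dim(chi_8) = 2*2 = 4 and sum (mult * dim) = 1*1 + 1*1 + 1*2 = 4.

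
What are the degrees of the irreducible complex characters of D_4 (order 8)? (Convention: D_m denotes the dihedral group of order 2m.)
Dimensions: 1, 1, 1, 1, 2

Solution. There are 5 irreducibles (= number of conjugacy classes). Their dimensions d_i satisfy sum d_i^2 = |G| = 8: 1 + 1 + 1 + 1 + 4 = 8.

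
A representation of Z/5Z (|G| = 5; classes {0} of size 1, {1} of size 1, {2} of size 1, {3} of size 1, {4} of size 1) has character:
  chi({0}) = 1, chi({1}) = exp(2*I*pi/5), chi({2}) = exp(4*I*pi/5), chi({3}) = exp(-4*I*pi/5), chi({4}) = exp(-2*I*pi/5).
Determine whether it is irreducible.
Irreducible: <chi, chi> = 1.

Why: <chi, chi> = (1/|G|) sum_C |C| * |chi(C)|^2 = (1/5)[1*|1|^2 + 1*|exp(2*I*pi/5)|^2 + 1*|exp(4*I*pi/5)|^2 + 1*|exp(-4*I*pi/5)|^2 + 1*|exp(-2*I*pi/5)|^2]
  = (1/5)[(1) + (1) + (1) + (1) + (1)] = 5/5 = 1.
(Exp terms are combined using exp(i*s)*conj(exp(i*t)) = exp(i*(s-t)), and sums of them are collapsed using the identity that for every m > 1 the m distinct m-th roots of unity sum to 0, e.g. 1 + exp(2*I*pi/3) + exp(-2*I*pi/3) = 0.)
A character is irreducible iff <chi, chi> = 1, so this representation is irreducible.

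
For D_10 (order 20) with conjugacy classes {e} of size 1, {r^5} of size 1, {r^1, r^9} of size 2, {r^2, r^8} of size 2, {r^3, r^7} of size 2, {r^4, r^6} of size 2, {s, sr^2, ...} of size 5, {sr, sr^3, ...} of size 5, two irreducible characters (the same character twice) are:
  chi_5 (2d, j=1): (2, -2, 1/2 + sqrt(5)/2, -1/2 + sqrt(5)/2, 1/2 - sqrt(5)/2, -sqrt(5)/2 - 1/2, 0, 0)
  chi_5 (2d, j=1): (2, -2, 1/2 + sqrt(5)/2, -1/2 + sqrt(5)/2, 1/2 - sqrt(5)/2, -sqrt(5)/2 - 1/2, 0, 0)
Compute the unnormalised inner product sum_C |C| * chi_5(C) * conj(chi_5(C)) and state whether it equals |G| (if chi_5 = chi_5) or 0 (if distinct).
Sum = 20 = |G| = 20; so <chi_5, chi_5> = 1 (norm-1 confirms irreducibility).

Compute term by term over conjugacy classes (|C| * chi_5(C) * conj(chi_5(C))):
  1*(2)*conj(2) + 1*(-2)*conj(-2) + 2*(1/2 + sqrt(5)/2)*conj(1/2 + sqrt(5)/2) + 2*(-1/2 + sqrt(5)/2)*conj(-1/2 + sqrt(5)/2) + 2*(1/2 - sqrt(5)/2)*conj(1/2 - sqrt(5)/2) + 2*(-sqrt(5)/2 - 1/2)*conj(-sqrt(5)/2 - 1/2) + 5*(0)*conj(0) + 5*(0)*conj(0)
  = (4) + (4) + (sqrt(5) + 3) + (3 - sqrt(5)) + (3 - sqrt(5)) + (sqrt(5) + 3) + (0) + (0)
  = 20.
Dividing by |G| = 20 gives 20/20 = 1, matching the row-orthogonality relation <chi_5, chi_5> = [chi_5 = chi_5].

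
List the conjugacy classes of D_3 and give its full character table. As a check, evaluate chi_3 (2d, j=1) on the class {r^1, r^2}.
Conjugacy classes: {e} of size 1, {r^1, r^2} of size 2, {s, sr, ..., sr^2} of size 3.
Character table:
  irrep \ class              {e} (size 1)  {r^1, r^2} (size 2)  {s, sr, ..., sr^2} (size 3)
  chi_1 (triv)               1             1                    1                          
  chi_2 (sign: r->1, s->-1)  1             1                    -1                         
  chi_3 (2d, j=1)            2             -1                   0                          

Spot check: chi_3 (2d, j=1) on {r^1, r^2} = -1.

Reasoning: D_3 has order 2*3 = 6 with 3 conjugacy classes, hence 3 irreducibles. Sum of squared dims 1 + 1 + 4 = 6 = |G|. Linear characters come from the abelianisation; the 2-dimensional irreps have character r^k -> 2*cos(2*pi*j*k/3), reflections -> 0.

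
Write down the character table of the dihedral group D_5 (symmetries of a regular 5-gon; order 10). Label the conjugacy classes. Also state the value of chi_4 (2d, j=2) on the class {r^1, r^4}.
Conjugacy classes: {e} of size 1, {r^1, r^4} of size 2, {r^2, r^3} of size 2, {s, sr, ..., sr^4} of size 5.
Character table:
  irrep \ class              {e} (size 1)  {r^1, r^4} (size 2)  {r^2, r^3} (size 2)  {s, sr, ..., sr^4} (size 5)
  chi_1 (triv)               1             1                    1                    1                          
  chi_2 (sign: r->1, s->-1)  1             1                    1                    -1                         
  chi_3 (2d, j=1)            2             -1/2 + sqrt(5)/2     -sqrt(5)/2 - 1/2     0                          
  chi_4 (2d, j=2)            2             -sqrt(5)/2 - 1/2     -1/2 + sqrt(5)/2     0                          

Spot check: chi_4 (2d, j=2) on {r^1, r^4} = -sqrt(5)/2 - 1/2.

Why: D_5 has order 2*5 = 10 with 4 conjugacy classes, hence 4 irreducibles. Sum of squared dims 1 + 1 + 4 + 4 = 10 = |G|. Linear characters come from the abelianisation; the 2-dimensional irreps have character r^k -> 2*cos(2*pi*j*k/5), reflections -> 0.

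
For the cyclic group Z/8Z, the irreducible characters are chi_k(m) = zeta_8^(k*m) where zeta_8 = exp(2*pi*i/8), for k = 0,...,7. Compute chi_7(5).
chi_7(5) = zeta_8^35 = exp(3*I*pi/4)

Explanation: chi_7(5) = zeta_8^(7*5) = zeta_8^35. Since zeta_8^8 = 1, this equals zeta_8^3 = exp(2*pi*i*3/8) = exp(3*I*pi/4).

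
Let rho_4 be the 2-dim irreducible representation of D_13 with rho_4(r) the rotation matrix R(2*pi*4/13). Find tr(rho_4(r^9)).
chi_{rho_4}(r^9) = 2*cos(2*pi*4*9/13) = 2*cos(6*pi/13)

Reasoning: rho_4(r^9) is rotation by angle 2*pi*4*9/13, whose trace is 2*cos(2*pi*4*9/13) = 2*cos(6*pi/13).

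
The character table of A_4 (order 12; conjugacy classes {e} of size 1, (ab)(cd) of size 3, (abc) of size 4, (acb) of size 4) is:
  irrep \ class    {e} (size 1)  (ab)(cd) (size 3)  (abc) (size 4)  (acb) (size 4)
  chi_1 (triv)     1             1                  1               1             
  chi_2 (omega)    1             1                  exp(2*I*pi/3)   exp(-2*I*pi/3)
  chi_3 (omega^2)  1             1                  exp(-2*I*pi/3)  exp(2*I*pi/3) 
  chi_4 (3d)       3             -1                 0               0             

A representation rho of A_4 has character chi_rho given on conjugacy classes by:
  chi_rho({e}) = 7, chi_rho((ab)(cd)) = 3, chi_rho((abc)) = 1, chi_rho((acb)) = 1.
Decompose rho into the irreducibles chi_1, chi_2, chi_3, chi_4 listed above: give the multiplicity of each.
Multiplicities: chi_1: 2, chi_2: 1, chi_3: 1, chi_4: 1.

Use <chi_rho, chi> = (1/|G|) sum_C |C| * chi_rho(C) * conj(chi(C)) with |G| = 12 for each irreducible chi in the table:
  <chi_rho, chi_1> = (1/12)[1*(7)*conj(1) + 3*(3)*conj(1) + 4*(1)*conj(1) + 4*(1)*conj(1)]
      = (1/12)[(7) + (9) + (4) + (4)] = 24/12 = 2
  <chi_rho, chi_2> = (1/12)[1*(7)*conj(1) + 3*(3)*conj(1) + 4*(1)*conj(exp(2*I*pi/3)) + 4*(1)*conj(exp(-2*I*pi/3))]
      = (1/12)[(7) + (9) + (4 + 8*exp(-2*I*pi/3) + 4*exp(2*I*pi/3)) + (4 + 4*exp(-2*I*pi/3) + 8*exp(2*I*pi/3))] = 12/12 = 1
  <chi_rho, chi_3> = (1/12)[1*(7)*conj(1) + 3*(3)*conj(1) + 4*(1)*conj(exp(-2*I*pi/3)) + 4*(1)*conj(exp(2*I*pi/3))]
      = (1/12)[(7) + (9) + (4 + 4*exp(-2*I*pi/3) + 8*exp(2*I*pi/3)) + (4 + 8*exp(-2*I*pi/3) + 4*exp(2*I*pi/3))] = 12/12 = 1
  <chi_rho, chi_4> = (1/12)[1*(7)*conj(3) + 3*(3)*conj(-1) + 4*(1)*conj(0) + 4*(1)*conj(0)]
      = (1/12)[(21) + (-9) + (0) + (0)] = 12/12 = 1
(Exp terms are combined using exp(i*s)*conj(exp(i*t)) = exp(i*(s-t)), and sums of them are collapsed using the identity that for every m > 1 the m distinct m-th roots of unity sum to 0, e.g. 1 + exp(2*I*pi/3) + exp(-2*I*pi/3) = 0.)
Dimension check: dim(rho) = sum (mult * dim) = 2*1 + 1*1 + 1*1 + 1*3 = 7 = chi_rho(e) = 7.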